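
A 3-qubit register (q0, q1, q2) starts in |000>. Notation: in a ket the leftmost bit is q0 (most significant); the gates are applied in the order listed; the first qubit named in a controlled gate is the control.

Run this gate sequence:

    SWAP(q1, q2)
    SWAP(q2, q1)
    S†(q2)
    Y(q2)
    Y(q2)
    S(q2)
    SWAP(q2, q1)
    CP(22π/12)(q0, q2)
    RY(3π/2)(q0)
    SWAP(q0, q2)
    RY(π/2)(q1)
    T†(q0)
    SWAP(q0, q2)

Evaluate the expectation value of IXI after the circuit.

The observable IXI averages to 1. Key observation: the block from step 2 through step 7 cancels to the identity and can be dropped.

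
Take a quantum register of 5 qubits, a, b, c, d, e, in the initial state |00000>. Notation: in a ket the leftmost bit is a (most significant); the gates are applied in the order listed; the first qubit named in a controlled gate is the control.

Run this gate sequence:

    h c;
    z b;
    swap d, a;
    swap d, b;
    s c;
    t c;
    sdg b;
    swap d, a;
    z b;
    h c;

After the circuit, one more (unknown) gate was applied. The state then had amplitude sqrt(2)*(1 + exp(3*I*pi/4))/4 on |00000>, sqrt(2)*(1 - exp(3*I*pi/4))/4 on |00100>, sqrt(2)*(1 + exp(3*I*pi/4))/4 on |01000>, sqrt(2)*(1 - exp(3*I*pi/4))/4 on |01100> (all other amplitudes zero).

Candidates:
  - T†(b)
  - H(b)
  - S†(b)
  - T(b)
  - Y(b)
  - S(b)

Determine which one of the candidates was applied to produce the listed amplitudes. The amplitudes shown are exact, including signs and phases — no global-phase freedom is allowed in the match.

The applied gate was H(b).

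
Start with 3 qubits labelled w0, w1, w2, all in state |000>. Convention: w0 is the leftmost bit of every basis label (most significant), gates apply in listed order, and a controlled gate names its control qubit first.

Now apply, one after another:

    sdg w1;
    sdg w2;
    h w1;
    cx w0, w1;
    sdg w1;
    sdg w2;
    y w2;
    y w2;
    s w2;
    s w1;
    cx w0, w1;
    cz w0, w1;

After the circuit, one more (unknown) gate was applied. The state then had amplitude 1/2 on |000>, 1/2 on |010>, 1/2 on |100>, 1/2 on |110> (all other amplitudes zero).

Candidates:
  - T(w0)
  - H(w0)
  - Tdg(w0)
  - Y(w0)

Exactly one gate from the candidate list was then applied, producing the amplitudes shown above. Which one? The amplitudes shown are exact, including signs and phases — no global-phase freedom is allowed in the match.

The unique candidate consistent with the amplitudes is H(w0). Key observation: the block from step 4 through step 11 cancels to the identity and can be dropped.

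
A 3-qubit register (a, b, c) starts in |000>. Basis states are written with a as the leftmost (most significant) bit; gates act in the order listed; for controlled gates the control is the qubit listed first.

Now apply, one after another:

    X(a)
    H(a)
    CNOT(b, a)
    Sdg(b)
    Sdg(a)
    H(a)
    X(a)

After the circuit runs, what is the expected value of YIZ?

In the final state, YIZ has expectation 1.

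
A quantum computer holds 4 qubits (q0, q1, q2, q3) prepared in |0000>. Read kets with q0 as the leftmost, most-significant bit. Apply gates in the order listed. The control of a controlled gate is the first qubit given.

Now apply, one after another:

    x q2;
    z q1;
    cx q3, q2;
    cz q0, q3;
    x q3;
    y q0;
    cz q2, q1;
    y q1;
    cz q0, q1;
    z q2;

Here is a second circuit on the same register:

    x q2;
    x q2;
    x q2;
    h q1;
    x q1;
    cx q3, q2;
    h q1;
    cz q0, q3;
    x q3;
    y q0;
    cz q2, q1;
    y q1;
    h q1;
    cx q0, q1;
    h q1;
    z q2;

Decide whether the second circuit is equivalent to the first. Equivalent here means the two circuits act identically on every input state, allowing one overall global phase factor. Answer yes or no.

Yes: on every input state the two circuits agree up to one overall phase factor.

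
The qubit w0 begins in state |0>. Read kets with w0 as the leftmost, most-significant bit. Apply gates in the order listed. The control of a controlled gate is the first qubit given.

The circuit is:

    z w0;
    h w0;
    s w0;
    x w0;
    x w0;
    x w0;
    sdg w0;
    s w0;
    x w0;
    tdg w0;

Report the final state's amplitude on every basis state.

The final amplitudes are sqrt(2)/2 on |0>, sqrt(2)*exp(I*pi/4)/2 on |1>. Key observation: steps 5-6 multiply out to the identity, so the circuit reduces to the remaining gates.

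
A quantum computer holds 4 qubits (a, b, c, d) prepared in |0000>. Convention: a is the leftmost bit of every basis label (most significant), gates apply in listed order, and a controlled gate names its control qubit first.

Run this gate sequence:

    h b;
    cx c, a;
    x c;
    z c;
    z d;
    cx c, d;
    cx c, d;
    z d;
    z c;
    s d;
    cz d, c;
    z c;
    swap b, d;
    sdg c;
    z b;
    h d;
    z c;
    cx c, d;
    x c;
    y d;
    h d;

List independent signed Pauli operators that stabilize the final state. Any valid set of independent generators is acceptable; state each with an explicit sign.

The final state is stabilized by the group generated by +IIIX, +ZIII, +IZII, +IIZI; other independent generating sets are equally valid. Key observation: the block from step 4 through step 9 cancels to the identity and can be dropped.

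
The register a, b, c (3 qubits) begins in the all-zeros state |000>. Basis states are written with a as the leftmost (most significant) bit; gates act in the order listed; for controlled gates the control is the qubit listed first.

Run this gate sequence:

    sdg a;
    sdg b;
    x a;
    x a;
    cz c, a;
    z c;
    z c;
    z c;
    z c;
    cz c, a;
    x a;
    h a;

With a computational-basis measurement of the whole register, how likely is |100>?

A full measurement returns |100> with probability 1/2. Key observation: the block from step 4 through step 11 cancels to the identity and can be dropped.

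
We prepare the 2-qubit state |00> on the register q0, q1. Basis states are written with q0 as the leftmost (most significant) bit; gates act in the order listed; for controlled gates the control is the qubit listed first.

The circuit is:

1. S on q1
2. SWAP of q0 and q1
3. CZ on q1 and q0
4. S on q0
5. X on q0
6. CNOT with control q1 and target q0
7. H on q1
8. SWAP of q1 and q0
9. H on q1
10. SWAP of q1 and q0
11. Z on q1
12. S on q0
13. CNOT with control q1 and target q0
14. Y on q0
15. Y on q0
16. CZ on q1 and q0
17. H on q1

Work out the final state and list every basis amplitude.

After the circuit, the state carries amplitude sqrt(2)*(1 + I)/4 on |00>, sqrt(2)*(1 - I)/4 on |01>, sqrt(2)*(1 - I)/4 on |10>, sqrt(2)*(-1 - I)/4 on |11>.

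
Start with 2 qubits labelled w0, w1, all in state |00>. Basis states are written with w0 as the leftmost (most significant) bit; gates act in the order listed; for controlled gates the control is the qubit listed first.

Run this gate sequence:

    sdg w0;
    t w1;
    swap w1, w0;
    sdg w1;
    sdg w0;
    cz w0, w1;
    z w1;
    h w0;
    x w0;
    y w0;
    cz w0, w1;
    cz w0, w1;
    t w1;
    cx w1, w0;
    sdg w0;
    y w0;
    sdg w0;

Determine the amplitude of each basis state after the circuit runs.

The resulting statevector has amplitude -sqrt(2)*I/2 on |00>, 0 on |01>, -sqrt(2)*I/2 on |10>, 0 on |11>.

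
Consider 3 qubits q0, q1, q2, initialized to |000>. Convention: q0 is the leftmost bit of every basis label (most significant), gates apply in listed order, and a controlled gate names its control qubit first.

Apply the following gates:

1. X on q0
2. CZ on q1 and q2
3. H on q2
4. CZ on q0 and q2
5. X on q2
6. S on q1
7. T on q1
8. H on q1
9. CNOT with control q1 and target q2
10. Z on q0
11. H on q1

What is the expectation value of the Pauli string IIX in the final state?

The expectation value of IIX is -1.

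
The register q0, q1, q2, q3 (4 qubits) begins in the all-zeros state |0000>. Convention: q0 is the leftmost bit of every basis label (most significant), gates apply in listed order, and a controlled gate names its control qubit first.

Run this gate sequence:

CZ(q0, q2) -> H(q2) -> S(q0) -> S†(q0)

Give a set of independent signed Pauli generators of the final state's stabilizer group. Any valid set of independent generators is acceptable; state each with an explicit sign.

The final state is stabilized by the group generated by +IIXI, +ZIII, +IZII, +IIIZ; other independent generating sets are equally valid. Key observation: steps 3-4 multiply out to the identity, so the circuit reduces to the remaining gates.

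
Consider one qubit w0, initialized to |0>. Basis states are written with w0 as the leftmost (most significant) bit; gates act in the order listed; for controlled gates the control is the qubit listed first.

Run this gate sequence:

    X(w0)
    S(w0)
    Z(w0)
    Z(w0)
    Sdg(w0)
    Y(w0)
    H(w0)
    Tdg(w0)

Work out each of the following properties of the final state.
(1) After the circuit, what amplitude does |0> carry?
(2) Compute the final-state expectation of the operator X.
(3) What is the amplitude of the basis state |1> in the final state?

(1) The final state's coefficient on |0> equals -sqrt(2)*I/2. Key observation: the block from step 2 through step 5 cancels to the identity and can be dropped.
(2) The expectation value of X is sqrt(2)/2.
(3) |1> carries amplitude -sqrt(2)*exp(I*pi/4)/2 in the final state.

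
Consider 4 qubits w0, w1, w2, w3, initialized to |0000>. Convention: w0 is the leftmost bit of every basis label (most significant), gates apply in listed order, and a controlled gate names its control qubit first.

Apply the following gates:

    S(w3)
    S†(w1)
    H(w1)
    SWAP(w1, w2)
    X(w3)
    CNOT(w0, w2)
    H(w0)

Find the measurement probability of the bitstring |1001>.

The probability of measuring |1001> is 1/4.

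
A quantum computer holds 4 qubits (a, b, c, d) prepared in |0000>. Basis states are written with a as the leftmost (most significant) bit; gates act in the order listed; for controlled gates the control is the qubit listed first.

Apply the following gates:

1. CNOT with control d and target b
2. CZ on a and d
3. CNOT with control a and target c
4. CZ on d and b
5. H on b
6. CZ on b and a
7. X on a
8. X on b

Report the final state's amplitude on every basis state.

After the circuit, the state carries amplitude sqrt(2)/2 on |1000>, sqrt(2)/2 on |1100>, and 0 on every other basis state.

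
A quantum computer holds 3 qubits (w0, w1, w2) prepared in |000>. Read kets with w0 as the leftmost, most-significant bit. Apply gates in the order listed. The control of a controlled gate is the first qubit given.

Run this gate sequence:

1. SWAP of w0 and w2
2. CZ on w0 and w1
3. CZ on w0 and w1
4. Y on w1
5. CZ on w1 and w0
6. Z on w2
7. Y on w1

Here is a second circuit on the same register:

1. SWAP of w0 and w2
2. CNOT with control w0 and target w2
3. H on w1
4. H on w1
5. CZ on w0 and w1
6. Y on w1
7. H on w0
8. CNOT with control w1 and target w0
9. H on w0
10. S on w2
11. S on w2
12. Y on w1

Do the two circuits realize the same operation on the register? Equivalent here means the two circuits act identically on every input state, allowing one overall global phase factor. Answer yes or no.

No: there is an input state on which the two circuits produce genuinely different outputs (not merely differing by a phase).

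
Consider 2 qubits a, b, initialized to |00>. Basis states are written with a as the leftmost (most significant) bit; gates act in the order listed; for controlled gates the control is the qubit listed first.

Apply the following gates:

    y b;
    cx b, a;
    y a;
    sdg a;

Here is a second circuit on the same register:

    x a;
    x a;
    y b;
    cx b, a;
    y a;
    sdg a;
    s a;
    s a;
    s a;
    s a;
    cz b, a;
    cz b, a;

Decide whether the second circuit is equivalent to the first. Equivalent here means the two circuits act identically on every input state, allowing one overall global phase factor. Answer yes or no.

Yes, they are equivalent — the unitaries differ by at most a global phase.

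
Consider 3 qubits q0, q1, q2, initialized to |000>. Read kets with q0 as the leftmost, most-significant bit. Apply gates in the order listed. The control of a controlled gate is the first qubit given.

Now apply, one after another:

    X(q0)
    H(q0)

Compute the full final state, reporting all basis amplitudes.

The final amplitudes are sqrt(2)/2 on |000>, -sqrt(2)/2 on |100>, and 0 on every other basis state.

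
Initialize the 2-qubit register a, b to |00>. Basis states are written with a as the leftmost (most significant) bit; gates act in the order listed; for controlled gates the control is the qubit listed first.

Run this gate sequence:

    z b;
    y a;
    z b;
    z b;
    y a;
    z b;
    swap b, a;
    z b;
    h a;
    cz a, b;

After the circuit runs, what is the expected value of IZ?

The observable IZ averages to 1. Key observation: the block from step 1 through step 6 cancels to the identity and can be dropped.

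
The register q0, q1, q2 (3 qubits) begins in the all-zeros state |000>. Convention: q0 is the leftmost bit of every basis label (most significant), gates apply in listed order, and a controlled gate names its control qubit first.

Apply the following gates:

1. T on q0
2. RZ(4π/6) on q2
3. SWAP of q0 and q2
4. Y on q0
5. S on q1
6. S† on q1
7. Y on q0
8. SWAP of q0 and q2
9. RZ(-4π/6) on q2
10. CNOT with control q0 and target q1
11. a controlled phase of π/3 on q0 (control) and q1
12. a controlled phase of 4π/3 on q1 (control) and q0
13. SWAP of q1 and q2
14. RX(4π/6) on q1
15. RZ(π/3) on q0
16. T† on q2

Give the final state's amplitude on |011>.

The amplitude on |011> is 0. Key observation: gates 2-9 undo each other exactly, leaving only the rest of the circuit to track.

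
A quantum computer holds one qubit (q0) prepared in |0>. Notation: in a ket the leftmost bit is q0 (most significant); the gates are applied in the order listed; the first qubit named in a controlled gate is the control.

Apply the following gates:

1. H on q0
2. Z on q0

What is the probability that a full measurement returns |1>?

A full measurement returns |1> with probability 1/2.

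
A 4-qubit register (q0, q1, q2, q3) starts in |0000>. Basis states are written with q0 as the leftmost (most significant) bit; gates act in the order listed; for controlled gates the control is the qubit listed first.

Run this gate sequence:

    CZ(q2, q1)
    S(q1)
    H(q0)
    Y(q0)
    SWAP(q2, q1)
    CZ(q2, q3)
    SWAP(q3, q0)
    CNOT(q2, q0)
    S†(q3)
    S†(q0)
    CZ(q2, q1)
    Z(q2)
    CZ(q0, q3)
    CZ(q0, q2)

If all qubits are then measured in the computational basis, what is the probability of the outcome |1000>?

A full measurement returns |1000> with probability 0.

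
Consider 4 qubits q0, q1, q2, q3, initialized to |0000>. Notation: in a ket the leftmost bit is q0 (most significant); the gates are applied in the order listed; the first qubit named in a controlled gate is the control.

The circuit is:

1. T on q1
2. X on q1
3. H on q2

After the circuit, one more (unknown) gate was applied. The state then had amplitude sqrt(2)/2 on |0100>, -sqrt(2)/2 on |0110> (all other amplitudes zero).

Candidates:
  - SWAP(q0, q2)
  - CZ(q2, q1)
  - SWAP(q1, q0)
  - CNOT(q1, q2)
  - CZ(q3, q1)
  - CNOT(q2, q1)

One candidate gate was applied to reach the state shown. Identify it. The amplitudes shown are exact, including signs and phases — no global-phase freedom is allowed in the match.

The unique candidate consistent with the amplitudes is CZ(q2, q1).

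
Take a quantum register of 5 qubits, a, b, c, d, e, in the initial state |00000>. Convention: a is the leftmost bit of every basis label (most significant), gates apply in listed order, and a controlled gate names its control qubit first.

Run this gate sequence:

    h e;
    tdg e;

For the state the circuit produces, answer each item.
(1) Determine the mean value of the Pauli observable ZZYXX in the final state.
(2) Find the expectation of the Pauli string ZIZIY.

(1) The expectation value of ZZYXX is 0.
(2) The expectation value of ZIZIY is -sqrt(2)/2.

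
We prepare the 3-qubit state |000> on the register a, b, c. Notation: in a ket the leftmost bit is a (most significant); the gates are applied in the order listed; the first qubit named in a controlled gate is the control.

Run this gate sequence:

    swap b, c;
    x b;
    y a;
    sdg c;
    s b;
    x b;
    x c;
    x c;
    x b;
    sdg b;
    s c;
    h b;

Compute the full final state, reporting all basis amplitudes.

The resulting statevector has amplitude sqrt(2)*I/2 on |100>, -sqrt(2)*I/2 on |110>, and 0 on every other basis state. Key observation: the block from step 4 through step 11 cancels to the identity and can be dropped.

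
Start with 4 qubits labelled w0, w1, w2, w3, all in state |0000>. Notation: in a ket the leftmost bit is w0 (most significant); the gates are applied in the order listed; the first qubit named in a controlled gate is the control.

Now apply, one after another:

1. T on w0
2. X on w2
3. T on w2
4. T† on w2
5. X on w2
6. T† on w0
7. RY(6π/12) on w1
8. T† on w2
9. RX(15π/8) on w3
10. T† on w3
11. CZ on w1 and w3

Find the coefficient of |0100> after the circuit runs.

The final state's coefficient on |0100> equals -sqrt(2)*cos(pi/16)/2. Key observation: gates 1-6 undo each other exactly, leaving only the rest of the circuit to track.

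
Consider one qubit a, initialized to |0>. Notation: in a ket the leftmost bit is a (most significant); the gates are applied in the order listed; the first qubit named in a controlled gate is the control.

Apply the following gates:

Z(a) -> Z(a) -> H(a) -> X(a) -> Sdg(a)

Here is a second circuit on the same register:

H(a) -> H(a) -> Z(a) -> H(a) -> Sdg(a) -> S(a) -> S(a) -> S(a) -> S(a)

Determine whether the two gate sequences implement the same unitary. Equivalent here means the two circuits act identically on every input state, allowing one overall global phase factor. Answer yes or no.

Yes: on every input state the two circuits agree up to one overall phase factor.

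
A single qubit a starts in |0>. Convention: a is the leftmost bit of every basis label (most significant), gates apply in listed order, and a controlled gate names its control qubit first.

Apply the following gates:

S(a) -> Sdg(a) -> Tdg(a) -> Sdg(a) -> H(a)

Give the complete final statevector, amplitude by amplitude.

The final amplitudes are sqrt(2)/2 on |0>, sqrt(2)/2 on |1>.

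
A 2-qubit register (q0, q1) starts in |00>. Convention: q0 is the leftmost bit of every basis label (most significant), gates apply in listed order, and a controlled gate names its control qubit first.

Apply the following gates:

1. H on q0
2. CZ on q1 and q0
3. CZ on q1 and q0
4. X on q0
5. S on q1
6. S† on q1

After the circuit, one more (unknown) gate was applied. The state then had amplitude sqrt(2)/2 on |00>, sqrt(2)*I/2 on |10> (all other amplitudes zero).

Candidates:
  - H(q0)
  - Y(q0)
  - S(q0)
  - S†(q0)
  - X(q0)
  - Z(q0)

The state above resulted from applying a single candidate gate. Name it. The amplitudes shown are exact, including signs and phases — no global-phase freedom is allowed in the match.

The unique candidate consistent with the amplitudes is S(q0). Key observation: gates 2-3 undo each other exactly, leaving only the rest of the circuit to track.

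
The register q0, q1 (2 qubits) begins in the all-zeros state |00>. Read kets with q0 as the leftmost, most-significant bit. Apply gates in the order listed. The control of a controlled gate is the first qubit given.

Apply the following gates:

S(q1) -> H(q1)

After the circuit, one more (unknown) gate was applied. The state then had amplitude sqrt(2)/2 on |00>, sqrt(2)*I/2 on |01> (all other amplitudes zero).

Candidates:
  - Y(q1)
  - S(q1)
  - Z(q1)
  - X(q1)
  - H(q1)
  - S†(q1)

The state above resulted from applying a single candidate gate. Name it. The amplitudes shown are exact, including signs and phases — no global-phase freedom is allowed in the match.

It was S(q1) that produced the state shown.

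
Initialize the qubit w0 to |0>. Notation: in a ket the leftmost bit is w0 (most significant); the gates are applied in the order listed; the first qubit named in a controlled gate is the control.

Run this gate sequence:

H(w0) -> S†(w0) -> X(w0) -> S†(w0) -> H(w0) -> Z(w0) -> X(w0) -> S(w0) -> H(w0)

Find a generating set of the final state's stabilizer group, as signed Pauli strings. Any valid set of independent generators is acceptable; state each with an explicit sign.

One valid set of independent stabilizer generators is -X (any independent generating set of the same group is equally correct).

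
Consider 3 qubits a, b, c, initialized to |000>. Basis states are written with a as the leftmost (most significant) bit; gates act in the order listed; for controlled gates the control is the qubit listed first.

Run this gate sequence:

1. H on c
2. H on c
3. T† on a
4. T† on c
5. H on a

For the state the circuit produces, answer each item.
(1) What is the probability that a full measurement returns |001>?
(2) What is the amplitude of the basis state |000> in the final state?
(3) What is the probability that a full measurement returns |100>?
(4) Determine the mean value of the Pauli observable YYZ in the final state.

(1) Outcome |001> occurs with probability 0.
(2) The amplitude on |000> is sqrt(2)/2.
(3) Outcome |100> occurs with probability 1/2.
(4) The observable YYZ averages to 0.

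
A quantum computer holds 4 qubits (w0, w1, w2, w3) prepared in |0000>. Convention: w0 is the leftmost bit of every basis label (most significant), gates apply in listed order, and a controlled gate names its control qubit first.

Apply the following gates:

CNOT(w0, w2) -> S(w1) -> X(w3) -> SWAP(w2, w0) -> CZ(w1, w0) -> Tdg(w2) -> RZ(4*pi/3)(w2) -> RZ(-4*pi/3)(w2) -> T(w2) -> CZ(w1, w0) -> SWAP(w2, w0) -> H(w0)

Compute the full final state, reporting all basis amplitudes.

The final amplitudes are sqrt(2)/2 on |0001>, sqrt(2)/2 on |1001>, and 0 on every other basis state. Key observation: gates 4-11 undo each other exactly, leaving only the rest of the circuit to track.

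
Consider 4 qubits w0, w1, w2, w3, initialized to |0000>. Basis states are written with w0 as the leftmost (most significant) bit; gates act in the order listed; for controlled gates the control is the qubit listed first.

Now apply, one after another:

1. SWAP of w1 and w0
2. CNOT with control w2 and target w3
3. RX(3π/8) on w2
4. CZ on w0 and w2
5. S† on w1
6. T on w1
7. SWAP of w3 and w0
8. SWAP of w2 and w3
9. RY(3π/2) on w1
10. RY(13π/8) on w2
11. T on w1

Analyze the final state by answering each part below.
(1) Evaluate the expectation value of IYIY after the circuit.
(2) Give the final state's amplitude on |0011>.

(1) The observable IYIY averages to sqrt(2*sqrt(2) + 4)/4.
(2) The final state's coefficient on |0011> equals sqrt(2)*I*(2 - sqrt(2 - sqrt(2)))/8.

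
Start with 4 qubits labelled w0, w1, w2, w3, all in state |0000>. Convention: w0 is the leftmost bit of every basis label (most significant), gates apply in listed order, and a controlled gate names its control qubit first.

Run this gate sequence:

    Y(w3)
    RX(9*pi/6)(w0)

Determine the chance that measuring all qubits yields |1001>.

The probability of measuring |1001> is 1/2.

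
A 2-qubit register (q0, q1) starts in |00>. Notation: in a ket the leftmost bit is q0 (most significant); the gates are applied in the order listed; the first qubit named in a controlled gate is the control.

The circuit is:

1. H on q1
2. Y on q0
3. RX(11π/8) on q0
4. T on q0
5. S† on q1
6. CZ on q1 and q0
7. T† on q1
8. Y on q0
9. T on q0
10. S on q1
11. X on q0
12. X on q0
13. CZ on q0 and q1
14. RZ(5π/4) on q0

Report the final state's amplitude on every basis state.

The final amplitudes are sqrt(2)*exp(5*I*pi/8)*cos(5*pi/16)/2 on |00>, -sqrt(2)*exp(3*I*pi/8)*cos(5*pi/16)/2 on |01>, -sqrt(2)*exp(3*I*pi/8)*sin(5*pi/16)/2 on |10>, sqrt(2)*exp(I*pi/8)*sin(5*pi/16)/2 on |11>.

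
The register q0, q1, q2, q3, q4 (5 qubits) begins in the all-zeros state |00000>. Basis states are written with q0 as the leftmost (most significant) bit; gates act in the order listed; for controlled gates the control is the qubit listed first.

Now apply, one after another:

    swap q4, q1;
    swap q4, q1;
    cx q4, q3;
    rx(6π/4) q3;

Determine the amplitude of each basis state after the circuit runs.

The final amplitudes are -sqrt(2)/2 on |00000>, -sqrt(2)*I/2 on |00010>, and 0 on every other basis state. Key observation: steps 1-2 multiply out to the identity, so the circuit reduces to the remaining gates.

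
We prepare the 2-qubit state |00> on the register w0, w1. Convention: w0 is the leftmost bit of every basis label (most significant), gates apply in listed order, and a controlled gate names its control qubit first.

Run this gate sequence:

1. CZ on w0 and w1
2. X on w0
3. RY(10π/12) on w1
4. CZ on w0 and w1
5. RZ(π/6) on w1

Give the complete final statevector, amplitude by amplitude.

The resulting statevector has amplitude 0 on |00>, 0 on |01>, (-sqrt(6) + sqrt(2))*exp(11*I*pi/12)/4 on |10>, (-sqrt(6) - sqrt(2))*exp(I*pi/12)/4 on |11>.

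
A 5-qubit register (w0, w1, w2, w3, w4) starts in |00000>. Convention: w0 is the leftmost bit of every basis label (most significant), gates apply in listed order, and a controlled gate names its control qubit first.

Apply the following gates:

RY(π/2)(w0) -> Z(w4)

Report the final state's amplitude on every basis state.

The resulting statevector has amplitude sqrt(2)/2 on |00000>, sqrt(2)/2 on |10000>, and 0 on every other basis state.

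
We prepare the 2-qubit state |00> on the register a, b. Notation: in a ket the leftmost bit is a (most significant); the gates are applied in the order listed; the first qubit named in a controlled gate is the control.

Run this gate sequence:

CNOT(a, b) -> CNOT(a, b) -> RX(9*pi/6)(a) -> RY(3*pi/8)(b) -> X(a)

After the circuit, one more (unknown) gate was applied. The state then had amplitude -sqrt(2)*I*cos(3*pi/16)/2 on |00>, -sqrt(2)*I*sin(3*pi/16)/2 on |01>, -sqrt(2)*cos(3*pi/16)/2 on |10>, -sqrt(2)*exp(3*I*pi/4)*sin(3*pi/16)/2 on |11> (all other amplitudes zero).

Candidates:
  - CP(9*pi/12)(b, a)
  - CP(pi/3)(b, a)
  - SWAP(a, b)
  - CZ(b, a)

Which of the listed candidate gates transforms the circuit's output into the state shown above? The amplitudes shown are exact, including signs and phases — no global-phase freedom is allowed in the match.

It was CP(9*pi/12)(b, a) that produced the state shown. Key observation: the block from step 1 through step 2 cancels to the identity and can be dropped.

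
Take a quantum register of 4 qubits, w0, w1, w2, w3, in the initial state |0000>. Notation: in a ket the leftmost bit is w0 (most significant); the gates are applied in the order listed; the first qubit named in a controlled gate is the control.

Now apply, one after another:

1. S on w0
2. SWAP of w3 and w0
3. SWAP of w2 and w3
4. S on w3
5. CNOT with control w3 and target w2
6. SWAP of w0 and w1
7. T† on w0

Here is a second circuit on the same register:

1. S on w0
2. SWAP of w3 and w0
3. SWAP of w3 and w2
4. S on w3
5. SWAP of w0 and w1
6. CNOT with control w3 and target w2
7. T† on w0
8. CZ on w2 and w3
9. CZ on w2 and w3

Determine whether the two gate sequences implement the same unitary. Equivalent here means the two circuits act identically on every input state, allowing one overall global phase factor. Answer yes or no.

Yes: on every input state the two circuits agree up to one overall phase factor.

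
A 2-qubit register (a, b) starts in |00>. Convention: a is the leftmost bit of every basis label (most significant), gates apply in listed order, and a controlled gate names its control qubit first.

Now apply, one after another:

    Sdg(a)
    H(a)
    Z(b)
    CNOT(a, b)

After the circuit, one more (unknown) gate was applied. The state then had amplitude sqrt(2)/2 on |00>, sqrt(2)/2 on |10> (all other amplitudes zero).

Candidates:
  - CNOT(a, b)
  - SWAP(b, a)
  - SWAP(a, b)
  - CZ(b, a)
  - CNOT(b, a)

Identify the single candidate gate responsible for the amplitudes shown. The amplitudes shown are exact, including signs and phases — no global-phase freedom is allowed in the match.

The applied gate was CNOT(a, b).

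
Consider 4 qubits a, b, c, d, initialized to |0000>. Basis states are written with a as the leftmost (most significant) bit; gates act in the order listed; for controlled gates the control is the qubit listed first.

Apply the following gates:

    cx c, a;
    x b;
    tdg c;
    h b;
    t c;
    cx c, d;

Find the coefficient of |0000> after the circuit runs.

The amplitude on |0000> is sqrt(2)/2.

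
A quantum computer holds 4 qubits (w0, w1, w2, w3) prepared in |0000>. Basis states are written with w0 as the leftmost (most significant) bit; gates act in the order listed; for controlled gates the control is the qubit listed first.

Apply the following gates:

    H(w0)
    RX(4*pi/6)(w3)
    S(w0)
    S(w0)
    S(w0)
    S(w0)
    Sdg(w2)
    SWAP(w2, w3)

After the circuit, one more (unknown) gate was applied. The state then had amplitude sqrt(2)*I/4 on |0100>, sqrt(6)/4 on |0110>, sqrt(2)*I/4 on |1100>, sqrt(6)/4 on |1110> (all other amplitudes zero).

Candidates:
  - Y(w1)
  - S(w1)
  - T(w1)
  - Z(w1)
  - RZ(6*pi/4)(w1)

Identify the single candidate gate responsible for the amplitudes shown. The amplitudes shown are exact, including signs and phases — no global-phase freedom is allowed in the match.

It was Y(w1) that produced the state shown. Key observation: the block from step 3 through step 6 cancels to the identity and can be dropped.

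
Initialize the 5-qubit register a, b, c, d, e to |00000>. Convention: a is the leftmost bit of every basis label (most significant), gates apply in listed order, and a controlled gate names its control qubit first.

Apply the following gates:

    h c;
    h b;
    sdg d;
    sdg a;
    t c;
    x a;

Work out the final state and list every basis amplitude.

The resulting statevector has amplitude 1/2 on |10000>, exp(I*pi/4)/2 on |10100>, 1/2 on |11000>, exp(I*pi/4)/2 on |11100>, and 0 on every other basis state.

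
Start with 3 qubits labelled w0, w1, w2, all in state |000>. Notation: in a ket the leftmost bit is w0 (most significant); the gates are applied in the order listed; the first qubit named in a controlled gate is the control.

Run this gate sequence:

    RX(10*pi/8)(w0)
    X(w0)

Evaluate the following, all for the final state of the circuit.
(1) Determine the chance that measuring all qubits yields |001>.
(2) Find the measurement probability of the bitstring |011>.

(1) The probability of measuring |001> is 0.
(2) The probability of measuring |011> is 0.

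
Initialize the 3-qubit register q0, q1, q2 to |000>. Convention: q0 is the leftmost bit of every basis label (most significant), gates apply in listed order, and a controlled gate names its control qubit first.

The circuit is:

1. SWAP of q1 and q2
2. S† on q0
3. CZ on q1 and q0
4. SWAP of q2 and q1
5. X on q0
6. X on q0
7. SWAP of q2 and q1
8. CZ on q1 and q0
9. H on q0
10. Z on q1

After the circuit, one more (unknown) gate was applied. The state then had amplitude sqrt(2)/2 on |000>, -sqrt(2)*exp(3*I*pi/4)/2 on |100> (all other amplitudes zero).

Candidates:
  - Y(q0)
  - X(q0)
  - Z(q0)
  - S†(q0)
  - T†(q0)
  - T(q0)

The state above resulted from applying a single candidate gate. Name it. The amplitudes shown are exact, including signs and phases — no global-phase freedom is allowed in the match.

It was T†(q0) that produced the state shown. Key observation: gates 3-8 undo each other exactly, leaving only the rest of the circuit to track.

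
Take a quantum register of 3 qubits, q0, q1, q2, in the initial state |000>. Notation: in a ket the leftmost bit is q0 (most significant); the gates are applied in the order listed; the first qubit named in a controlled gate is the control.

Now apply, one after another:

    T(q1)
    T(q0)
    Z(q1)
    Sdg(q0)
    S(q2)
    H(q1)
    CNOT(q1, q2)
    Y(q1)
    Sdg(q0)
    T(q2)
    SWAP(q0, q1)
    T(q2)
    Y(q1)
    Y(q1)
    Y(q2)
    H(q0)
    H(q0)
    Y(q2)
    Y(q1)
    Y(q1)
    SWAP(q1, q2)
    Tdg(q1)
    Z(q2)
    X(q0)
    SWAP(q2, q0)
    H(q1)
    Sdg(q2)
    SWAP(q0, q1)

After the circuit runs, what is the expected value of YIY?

The observable YIY averages to -sqrt(2)/2. Key observation: the block from step 13 through step 20 cancels to the identity and can be dropped.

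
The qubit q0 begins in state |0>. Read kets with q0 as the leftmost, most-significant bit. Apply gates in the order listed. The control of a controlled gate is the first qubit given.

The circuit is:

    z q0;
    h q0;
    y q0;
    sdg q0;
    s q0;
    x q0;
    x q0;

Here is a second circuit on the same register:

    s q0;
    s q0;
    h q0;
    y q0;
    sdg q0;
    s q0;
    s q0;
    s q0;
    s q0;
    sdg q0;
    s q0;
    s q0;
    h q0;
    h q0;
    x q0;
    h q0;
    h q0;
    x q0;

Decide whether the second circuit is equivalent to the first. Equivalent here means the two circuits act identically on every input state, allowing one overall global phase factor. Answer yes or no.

Yes — the two circuits implement the same unitary up to a global phase.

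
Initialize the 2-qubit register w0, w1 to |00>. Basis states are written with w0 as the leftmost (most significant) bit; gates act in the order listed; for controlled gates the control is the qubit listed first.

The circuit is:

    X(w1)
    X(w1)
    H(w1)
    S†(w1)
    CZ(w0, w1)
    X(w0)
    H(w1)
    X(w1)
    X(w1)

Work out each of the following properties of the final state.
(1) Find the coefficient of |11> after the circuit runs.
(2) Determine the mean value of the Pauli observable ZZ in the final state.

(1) The final state's coefficient on |11> equals 1/2 + I/2.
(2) The expectation value of ZZ is 0.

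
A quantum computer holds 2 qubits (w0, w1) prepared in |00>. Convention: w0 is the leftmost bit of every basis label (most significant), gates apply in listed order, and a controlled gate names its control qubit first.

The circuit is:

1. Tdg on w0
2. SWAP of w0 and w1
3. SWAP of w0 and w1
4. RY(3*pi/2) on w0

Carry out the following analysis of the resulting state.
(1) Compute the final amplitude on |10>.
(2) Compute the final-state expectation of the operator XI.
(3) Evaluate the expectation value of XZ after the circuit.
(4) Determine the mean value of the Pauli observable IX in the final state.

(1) |10> carries amplitude sqrt(2)/2 in the final state. Key observation: gates 2-3 undo each other exactly, leaving only the rest of the circuit to track.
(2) In the final state, XI has expectation -1.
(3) In the final state, XZ has expectation -1.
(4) In the final state, IX has expectation 0.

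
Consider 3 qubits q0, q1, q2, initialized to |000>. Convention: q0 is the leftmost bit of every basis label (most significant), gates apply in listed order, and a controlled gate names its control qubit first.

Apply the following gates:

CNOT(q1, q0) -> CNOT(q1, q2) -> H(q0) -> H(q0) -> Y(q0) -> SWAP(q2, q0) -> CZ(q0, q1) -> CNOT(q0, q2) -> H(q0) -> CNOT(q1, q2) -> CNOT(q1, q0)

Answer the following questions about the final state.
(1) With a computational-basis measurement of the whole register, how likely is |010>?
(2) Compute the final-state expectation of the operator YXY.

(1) The probability of measuring |010> is 0.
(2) The observable YXY averages to 0.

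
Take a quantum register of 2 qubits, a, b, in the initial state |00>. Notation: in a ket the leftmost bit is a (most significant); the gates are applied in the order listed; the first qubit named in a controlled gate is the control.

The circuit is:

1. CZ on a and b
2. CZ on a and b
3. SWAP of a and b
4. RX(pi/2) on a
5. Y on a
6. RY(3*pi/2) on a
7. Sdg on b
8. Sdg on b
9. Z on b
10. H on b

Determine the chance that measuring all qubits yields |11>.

The probability of measuring |11> is 1/4. Key observation: the block from step 1 through step 2 cancels to the identity and can be dropped.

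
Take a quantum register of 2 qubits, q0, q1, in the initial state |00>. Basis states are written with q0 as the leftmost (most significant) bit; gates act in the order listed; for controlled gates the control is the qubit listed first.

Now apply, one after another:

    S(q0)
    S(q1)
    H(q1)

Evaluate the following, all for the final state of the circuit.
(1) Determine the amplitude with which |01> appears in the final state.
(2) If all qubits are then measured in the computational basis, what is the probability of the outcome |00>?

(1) The amplitude on |01> is sqrt(2)/2.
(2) The probability of measuring |00> is 1/2.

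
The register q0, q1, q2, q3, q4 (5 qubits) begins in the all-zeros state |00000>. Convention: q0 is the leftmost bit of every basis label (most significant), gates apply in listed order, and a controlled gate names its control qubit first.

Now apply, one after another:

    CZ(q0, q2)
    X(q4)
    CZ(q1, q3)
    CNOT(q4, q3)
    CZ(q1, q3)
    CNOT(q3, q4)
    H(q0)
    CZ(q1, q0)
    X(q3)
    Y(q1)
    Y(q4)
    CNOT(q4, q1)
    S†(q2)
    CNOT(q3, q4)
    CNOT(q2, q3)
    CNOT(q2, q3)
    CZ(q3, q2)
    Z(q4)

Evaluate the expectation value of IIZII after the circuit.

The expectation value of IIZII is 1.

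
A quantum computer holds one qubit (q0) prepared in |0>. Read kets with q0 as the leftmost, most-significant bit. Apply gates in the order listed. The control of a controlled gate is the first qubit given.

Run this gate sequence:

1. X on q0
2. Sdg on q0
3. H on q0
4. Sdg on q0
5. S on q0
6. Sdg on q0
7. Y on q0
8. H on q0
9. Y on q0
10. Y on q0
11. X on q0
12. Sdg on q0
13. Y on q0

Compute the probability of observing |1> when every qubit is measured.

A full measurement returns |1> with probability 1/2.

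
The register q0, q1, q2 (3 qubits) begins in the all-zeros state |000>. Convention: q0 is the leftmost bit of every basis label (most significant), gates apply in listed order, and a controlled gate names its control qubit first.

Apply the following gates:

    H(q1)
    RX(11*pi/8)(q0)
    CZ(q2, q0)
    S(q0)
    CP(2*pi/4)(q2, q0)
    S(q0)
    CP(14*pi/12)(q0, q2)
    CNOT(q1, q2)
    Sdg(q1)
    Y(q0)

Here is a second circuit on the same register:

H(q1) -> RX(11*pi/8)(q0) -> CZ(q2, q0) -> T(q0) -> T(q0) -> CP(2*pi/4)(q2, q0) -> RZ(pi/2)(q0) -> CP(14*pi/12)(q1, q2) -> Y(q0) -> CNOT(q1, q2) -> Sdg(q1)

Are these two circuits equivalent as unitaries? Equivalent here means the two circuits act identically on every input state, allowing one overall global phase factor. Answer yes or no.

No: there is an input state on which the two circuits produce genuinely different outputs (not merely differing by a phase).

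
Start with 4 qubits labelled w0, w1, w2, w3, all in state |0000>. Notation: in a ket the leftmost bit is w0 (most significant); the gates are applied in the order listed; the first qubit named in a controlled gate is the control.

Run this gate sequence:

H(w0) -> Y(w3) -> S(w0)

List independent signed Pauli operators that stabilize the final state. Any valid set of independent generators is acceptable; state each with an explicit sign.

The stabilizer group can be generated by +YIII, +IZII, +IIZI, -IIIZ, among other valid generating sets.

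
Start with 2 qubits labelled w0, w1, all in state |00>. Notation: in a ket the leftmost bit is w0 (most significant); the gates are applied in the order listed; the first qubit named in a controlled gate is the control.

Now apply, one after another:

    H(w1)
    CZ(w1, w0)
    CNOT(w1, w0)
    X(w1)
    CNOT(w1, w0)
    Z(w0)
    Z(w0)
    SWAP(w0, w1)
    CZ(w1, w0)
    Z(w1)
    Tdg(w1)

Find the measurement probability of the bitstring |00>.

The probability of measuring |00> is 0.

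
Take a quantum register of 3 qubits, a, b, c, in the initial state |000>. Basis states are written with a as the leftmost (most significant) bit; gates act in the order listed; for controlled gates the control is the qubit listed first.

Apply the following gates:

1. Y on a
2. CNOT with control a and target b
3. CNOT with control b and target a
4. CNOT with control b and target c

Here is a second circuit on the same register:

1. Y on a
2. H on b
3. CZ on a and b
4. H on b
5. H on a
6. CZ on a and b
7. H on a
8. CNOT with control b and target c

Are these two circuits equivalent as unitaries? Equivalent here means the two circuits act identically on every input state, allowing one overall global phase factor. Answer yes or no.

Yes — the two circuits implement the same unitary up to a global phase.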